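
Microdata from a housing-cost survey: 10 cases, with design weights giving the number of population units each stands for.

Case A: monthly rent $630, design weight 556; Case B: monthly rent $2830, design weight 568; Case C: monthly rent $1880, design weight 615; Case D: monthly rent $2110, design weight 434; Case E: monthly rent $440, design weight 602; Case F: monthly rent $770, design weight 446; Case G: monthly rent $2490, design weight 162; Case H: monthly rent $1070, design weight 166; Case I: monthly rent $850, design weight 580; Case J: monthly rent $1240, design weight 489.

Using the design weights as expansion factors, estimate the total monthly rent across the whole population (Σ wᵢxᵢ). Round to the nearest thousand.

Weighted total = 6318320

6318000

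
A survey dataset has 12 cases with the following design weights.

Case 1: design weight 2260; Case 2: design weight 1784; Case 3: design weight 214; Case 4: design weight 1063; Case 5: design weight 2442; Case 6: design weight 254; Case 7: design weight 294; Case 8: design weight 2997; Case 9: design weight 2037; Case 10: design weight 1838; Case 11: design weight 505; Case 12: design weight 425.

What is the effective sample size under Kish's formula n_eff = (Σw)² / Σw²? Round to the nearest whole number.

8

Σ wᵢ = 2260 + 1784 + 214 + 1063 + 2442 + 254 + 294 + 2997 + 2037 + 1838 + 505 + 425 = 16113
Σ wᵢ² = 32525609
n_eff = 16113² / 32525609 = 259628769 / 32525609 = 7.9822877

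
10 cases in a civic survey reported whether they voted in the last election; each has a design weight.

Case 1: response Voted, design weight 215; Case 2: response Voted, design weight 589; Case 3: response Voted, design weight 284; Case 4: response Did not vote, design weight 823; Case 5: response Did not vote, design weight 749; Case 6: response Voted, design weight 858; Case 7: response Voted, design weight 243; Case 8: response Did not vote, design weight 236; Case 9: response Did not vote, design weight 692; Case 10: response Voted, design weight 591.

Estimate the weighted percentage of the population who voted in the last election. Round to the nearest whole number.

53

Sum of weights for 'Voted' = 215 + 589 + 284 + 858 + 243 + 591 = 2780
Total weight = 215 + 589 + 284 + 823 + 749 + 858 + 243 + 236 + 692 + 591 = 5280
Weighted proportion = 2780 / 5280 = 0.52651515 → 52.651515%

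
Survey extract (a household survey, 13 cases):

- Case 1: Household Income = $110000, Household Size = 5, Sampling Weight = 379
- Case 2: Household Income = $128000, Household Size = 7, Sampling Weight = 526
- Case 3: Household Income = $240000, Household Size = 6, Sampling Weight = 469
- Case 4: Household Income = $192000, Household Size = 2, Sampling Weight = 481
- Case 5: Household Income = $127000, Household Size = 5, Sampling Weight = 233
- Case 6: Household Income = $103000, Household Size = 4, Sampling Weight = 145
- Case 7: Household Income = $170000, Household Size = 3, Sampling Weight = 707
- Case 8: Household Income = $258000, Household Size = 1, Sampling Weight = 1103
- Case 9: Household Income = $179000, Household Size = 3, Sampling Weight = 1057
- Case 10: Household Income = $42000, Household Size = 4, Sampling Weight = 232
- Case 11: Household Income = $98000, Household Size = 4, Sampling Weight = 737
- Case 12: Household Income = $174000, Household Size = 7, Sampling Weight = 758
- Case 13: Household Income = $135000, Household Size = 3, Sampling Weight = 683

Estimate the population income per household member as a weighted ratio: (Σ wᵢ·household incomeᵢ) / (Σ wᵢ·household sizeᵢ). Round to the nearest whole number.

43813

Σ wᵢ·y = 1258490000
Σ wᵢ·x = 28724
Ratio = 1258490000 / 28724 = 43813.188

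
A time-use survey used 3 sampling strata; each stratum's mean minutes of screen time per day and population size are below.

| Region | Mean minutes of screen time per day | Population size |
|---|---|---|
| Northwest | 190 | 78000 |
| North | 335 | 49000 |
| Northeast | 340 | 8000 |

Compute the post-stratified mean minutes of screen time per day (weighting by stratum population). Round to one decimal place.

Σ Nₕ·x̄ₕ = 190×78000 + 335×49000 + 340×8000
  = 14820000 + 16415000 + 2720000 = 33955000
Σ Nₕ = 135000
Overall mean = 33955000 / 135000 = 251.51852

251.5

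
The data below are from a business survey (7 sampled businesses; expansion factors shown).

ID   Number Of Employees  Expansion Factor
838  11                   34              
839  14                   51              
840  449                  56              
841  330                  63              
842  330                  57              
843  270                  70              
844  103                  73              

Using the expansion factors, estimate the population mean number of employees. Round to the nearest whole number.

Weighted sum = 92251
Sum of weights = 34 + 51 + 56 + 63 + 57 + 70 + 73 = 404
Weighted mean = 92251 / 404 = 228.34406

228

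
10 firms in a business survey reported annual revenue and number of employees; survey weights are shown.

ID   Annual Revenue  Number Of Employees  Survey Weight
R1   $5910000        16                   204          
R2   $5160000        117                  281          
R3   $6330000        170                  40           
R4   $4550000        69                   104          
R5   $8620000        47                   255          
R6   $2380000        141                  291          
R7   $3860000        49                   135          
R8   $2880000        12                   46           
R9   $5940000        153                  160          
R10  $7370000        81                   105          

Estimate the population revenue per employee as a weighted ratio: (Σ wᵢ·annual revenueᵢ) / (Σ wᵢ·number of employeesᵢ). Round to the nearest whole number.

60373

Σ wᵢ·y = 5910000×204 + 5160000×281 + 6330000×40 + 4550000×104 + 8620000×255 + 2380000×291 + 3860000×135 + 2880000×46 + 5940000×160 + 7370000×105
  = 8650510000
Σ wᵢ·x = 16×204 + 117×281 + 170×40 + 69×104 + 47×255 + 141×291 + 49×135 + 12×46 + 153×160 + 81×105
  = 143285
Ratio = 8650510000 / 143285 = 60372.754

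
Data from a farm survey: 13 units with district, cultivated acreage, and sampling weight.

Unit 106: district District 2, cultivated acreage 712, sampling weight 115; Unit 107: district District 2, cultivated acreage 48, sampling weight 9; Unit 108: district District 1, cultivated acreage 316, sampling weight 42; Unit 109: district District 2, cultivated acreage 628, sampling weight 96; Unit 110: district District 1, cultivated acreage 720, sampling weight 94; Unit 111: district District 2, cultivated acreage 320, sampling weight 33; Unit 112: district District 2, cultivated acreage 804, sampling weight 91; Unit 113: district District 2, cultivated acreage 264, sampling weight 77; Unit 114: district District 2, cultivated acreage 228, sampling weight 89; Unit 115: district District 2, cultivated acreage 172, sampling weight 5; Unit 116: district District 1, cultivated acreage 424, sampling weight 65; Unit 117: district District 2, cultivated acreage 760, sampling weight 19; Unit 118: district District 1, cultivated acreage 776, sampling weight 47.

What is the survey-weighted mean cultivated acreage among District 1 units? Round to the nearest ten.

District 1 rows: 108, 110, 116, 118
Weighted sum = 144984
Sum of weights = 42 + 94 + 65 + 47 = 248
Weighted mean = 144984 / 248 = 584.6129

580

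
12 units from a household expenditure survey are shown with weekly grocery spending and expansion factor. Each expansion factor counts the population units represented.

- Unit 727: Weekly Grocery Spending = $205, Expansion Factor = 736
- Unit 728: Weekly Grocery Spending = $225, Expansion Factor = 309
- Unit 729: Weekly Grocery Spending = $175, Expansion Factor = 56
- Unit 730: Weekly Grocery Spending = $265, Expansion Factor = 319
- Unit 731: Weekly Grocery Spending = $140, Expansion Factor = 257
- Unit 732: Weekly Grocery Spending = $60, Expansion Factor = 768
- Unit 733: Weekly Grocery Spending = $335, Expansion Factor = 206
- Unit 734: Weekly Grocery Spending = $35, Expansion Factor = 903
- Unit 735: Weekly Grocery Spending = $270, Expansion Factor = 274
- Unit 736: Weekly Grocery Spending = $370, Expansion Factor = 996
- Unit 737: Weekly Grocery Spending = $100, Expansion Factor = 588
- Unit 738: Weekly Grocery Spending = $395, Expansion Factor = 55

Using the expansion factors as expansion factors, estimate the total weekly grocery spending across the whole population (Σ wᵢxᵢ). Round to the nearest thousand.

Weighted total = 205×736 + 225×309 + 175×56 + 265×319 + 140×257 + 60×768 + 335×206 + 35×903 + 270×274 + 370×996 + 100×588 + 395×55
  = 150880 + 69525 + 9800 + 84535 + 35980 + 46080 + 69010 + 31605 + 73980 + 368520 + 58800 + 21725 = 1020440

1020000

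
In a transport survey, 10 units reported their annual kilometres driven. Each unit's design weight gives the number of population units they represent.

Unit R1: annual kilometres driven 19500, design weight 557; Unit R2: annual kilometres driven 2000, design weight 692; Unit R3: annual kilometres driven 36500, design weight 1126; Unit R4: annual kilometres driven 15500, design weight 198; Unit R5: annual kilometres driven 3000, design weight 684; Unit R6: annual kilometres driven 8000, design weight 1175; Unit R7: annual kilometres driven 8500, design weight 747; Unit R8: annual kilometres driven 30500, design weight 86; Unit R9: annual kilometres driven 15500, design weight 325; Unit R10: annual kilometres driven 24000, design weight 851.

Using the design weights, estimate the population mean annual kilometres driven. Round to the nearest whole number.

15883

Weighted sum = 19500×557 + 2000×692 + 36500×1126 + 15500×198 + 3000×684 + 8000×1175 + 8500×747 + 30500×86 + 15500×325 + 24000×851
  = 10861500 + 1384000 + 41099000 + 3069000 + 2052000 + 9400000 + 6349500 + 2623000 + 5037500 + 20424000 = 102299500
Sum of weights = 557 + 692 + 1126 + 198 + 684 + 1175 + 747 + 86 + 325 + 851 = 6441
Weighted mean = 102299500 / 6441 = 15882.549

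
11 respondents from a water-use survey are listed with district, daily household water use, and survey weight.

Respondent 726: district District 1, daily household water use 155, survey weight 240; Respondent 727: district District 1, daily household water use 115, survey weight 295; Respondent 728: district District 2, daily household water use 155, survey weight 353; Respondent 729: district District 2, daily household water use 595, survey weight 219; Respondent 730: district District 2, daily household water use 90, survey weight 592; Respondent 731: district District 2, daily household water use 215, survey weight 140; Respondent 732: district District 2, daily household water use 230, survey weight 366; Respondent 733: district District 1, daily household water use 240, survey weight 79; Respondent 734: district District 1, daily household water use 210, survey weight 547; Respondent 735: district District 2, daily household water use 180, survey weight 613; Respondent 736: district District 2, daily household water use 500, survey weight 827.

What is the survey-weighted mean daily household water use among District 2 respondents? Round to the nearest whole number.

District 2 rows: 728, 729, 730, 731, 732, 735, 736
Weighted sum = 155×353 + 595×219 + 90×592 + 215×140 + 230×366 + 180×613 + 500×827
  = 54715 + 130305 + 53280 + 30100 + 84180 + 110340 + 413500 = 876420
Sum of weights = 353 + 219 + 592 + 140 + 366 + 613 + 827 = 3110
Weighted mean = 876420 / 3110 = 281.80707

282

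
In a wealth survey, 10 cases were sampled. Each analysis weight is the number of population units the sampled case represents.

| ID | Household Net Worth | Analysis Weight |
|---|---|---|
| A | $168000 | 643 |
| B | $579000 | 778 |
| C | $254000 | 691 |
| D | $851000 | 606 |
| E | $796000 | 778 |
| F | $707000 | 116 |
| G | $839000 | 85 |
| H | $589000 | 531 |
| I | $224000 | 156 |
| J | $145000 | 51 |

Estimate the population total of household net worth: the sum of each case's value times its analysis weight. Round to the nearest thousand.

2377419000

Weighted total = 2377419000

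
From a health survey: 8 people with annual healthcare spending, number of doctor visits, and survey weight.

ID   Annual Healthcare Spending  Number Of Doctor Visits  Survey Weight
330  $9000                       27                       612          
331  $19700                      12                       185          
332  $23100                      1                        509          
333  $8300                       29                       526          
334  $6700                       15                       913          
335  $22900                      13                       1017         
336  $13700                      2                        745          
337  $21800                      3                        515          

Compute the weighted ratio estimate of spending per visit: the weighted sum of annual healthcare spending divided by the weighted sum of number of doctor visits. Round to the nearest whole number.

Σ wᵢ·y = 9000×612 + 19700×185 + 23100×509 + 8300×526 + 6700×913 + 22900×1017 + 13700×745 + 21800×515
  = 5508000 + 3644500 + 11757900 + 4365800 + 6117100 + 23289300 + 10206500 + 11227000 = 76116100
Σ wᵢ·x = 27×612 + 12×185 + 1×509 + 29×526 + 15×913 + 13×1017 + 2×745 + 3×515
  = 16524 + 2220 + 509 + 15254 + 13695 + 13221 + 1490 + 1545 = 64458
Ratio = 76116100 / 64458 = 1180.8635

1181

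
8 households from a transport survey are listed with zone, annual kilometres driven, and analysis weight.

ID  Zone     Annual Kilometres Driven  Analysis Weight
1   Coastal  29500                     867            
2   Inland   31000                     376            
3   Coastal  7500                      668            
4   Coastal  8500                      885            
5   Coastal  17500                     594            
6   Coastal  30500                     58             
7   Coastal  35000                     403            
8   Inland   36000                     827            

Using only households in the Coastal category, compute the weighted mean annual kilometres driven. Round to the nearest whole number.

Coastal rows: 1, 3, 4, 5, 6, 7
Weighted sum = 29500×867 + 7500×668 + 8500×885 + 17500×594 + 30500×58 + 35000×403
  = 25576500 + 5010000 + 7522500 + 10395000 + 1769000 + 14105000 = 64378000
Sum of weights = 3475
Weighted mean = 64378000 / 3475 = 18526.043

18526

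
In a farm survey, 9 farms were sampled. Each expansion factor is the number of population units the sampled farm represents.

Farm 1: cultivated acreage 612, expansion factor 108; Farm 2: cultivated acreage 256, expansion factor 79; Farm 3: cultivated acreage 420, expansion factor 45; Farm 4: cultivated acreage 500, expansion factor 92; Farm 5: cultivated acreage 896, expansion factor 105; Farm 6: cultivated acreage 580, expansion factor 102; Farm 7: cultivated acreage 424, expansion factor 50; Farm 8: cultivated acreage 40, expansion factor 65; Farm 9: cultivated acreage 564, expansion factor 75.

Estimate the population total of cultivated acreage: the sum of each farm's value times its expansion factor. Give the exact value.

370560

Weighted total = 612×108 + 256×79 + 420×45 + 500×92 + 896×105 + 580×102 + 424×50 + 40×65 + 564×75
  = 66096 + 20224 + 18900 + 46000 + 94080 + 59160 + 21200 + 2600 + 42300 = 370560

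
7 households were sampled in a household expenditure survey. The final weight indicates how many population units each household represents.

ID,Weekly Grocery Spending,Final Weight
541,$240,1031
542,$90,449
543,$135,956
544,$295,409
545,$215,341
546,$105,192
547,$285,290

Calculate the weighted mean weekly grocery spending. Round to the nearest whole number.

Weighted sum = 240×1031 + 90×449 + 135×956 + 295×409 + 215×341 + 105×192 + 285×290
  = 247440 + 40410 + 129060 + 120655 + 73315 + 20160 + 82650 = 713690
Sum of weights = 1031 + 449 + 956 + 409 + 341 + 192 + 290 = 3668
Weighted mean = 713690 / 3668 = 194.57197

195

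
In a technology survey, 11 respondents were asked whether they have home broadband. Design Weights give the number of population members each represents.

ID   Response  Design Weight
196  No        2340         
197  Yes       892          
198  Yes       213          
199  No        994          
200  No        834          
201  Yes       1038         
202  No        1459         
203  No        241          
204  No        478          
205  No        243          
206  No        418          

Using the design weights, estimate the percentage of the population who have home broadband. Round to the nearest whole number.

23

Sum of weights for 'Yes' = 892 + 213 + 1038 = 2143
Total weight = 2340 + 892 + 213 + 994 + 834 + 1038 + 1459 + 241 + 478 + 243 + 418 = 9150
Weighted proportion = 2143 / 9150 = 0.23420765 → 23.420765%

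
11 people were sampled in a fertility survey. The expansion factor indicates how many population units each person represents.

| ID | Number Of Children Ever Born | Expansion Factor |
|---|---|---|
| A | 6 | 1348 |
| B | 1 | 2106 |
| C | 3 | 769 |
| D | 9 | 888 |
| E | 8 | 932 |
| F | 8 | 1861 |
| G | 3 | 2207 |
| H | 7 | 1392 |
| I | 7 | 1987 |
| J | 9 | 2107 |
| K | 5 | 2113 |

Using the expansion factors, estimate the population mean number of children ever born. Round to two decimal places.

5.80

Weighted sum = 6×1348 + 1×2106 + 3×769 + 9×888 + 8×932 + 8×1861 + 3×2207 + 7×1392 + 7×1987 + 9×2107 + 5×2113
  = 8088 + 2106 + 2307 + 7992 + 7456 + 14888 + 6621 + 9744 + 13909 + 18963 + 10565 = 102639
Sum of weights = 1348 + 2106 + 769 + 888 + 932 + 1861 + 2207 + 1392 + 1987 + 2107 + 2113 = 17710
Weighted mean = 102639 / 17710 = 5.7955392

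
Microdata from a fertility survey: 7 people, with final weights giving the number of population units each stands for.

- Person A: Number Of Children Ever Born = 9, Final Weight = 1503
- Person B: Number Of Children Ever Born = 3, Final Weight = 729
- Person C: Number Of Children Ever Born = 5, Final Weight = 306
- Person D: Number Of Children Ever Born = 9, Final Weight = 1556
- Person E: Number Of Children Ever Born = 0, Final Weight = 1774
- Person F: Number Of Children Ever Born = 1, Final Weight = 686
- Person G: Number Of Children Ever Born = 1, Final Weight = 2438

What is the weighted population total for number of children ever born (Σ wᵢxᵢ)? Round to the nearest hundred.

34400

Weighted total = 9×1503 + 3×729 + 5×306 + 9×1556 + 0×1774 + 1×686 + 1×2438
  = 13527 + 2187 + 1530 + 14004 + 0 + 686 + 2438 = 34372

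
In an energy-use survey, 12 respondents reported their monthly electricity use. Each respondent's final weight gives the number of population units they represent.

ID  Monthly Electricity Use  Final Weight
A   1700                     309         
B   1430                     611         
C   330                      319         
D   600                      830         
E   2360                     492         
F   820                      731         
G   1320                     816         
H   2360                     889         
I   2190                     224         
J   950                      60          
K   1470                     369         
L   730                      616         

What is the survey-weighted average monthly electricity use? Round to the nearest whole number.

Weighted sum = 1700×309 + 1430×611 + 330×319 + 600×830 + 2360×492 + 820×731 + 1320×816 + 2360×889 + 2190×224 + 950×60 + 1470×369 + 730×616
  = 525300 + 873730 + 105270 + 498000 + 1161120 + 599420 + 1077120 + 2098040 + 490560 + 57000 + 542430 + 449680 = 8477670
Sum of weights = 309 + 611 + 319 + 830 + 492 + 731 + 816 + 889 + 224 + 60 + 369 + 616 = 6266
Weighted mean = 8477670 / 6266 = 1352.9636

1353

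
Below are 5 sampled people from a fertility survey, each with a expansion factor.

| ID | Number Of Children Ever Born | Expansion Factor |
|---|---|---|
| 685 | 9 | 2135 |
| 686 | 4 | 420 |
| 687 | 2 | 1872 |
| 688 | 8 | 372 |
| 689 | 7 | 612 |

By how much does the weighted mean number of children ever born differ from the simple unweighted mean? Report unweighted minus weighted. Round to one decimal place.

Unweighted sum = 9 + 4 + 2 + 8 + 7 = 30
Unweighted mean = 30 / 5 = 6
Weighted sum = 9×2135 + 4×420 + 2×1872 + 8×372 + 7×612
  = 31899
Sum of weights = 5411
Weighted mean = 31899 / 5411 = 5.8952135
Difference (unweighted minus weighted) = 0.10478655

0.1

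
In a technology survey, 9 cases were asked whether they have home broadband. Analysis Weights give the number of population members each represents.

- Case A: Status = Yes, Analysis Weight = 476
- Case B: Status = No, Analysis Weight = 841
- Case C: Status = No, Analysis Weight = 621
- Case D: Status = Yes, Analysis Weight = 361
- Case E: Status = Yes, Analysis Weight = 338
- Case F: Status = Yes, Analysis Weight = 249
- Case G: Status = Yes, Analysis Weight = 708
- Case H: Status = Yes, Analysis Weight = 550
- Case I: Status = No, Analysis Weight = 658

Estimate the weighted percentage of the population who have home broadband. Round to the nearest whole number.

Sum of weights for 'Yes' = 476 + 361 + 338 + 249 + 708 + 550 = 2682
Total weight = 476 + 841 + 621 + 361 + 338 + 249 + 708 + 550 + 658 = 4802
Weighted proportion = 2682 / 4802 = 0.55851728 → 55.851728%

56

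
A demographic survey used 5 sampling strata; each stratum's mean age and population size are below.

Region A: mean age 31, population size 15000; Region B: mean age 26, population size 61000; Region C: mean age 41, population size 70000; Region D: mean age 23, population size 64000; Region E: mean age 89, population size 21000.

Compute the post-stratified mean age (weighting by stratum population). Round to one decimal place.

Σ Nₕ·x̄ₕ = 31×15000 + 26×61000 + 41×70000 + 23×64000 + 89×21000
  = 465000 + 1586000 + 2870000 + 1472000 + 1869000 = 8262000
Σ Nₕ = 15000 + 61000 + 70000 + 64000 + 21000 = 231000
Overall mean = 8262000 / 231000 = 35.766234

35.8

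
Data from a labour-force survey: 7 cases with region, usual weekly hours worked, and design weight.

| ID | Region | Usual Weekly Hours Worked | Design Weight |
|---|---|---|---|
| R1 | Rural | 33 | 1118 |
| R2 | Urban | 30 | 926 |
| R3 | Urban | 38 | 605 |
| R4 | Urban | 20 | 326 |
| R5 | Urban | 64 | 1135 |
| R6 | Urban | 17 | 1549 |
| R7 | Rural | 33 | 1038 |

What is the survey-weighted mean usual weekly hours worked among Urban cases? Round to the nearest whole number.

34

Urban rows: R2, R3, R4, R5, R6
Weighted sum = 30×926 + 38×605 + 20×326 + 64×1135 + 17×1549
  = 27780 + 22990 + 6520 + 72640 + 26333 = 156263
Sum of weights = 4541
Weighted mean = 156263 / 4541 = 34.411583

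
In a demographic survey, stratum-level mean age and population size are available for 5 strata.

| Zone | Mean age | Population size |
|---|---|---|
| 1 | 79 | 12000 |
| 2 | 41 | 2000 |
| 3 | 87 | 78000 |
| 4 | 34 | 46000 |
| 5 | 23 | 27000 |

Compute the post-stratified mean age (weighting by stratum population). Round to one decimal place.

Σ Nₕ·x̄ₕ = 79×12000 + 41×2000 + 87×78000 + 34×46000 + 23×27000
  = 10001000
Σ Nₕ = 165000
Overall mean = 10001000 / 165000 = 60.612121

60.6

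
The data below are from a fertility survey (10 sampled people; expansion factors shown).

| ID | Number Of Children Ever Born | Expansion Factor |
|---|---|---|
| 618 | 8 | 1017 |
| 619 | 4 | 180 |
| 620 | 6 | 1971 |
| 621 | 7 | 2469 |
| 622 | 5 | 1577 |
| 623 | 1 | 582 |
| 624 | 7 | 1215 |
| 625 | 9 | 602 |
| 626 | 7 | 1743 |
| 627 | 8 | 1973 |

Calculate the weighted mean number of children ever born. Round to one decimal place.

Weighted sum = 8×1017 + 4×180 + 6×1971 + 7×2469 + 5×1577 + 1×582 + 7×1215 + 9×602 + 7×1743 + 8×1973
  = 8136 + 720 + 11826 + 17283 + 7885 + 582 + 8505 + 5418 + 12201 + 15784 = 88340
Sum of weights = 13329
Weighted mean = 88340 / 13329 = 6.627654

6.6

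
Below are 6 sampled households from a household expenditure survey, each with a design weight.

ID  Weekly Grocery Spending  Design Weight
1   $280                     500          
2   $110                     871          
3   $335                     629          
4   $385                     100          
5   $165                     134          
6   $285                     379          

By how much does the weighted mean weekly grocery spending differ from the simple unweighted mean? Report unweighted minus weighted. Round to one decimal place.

Unweighted sum = 280 + 110 + 335 + 385 + 165 + 285 = 1560
Unweighted mean = 1560 / 6 = 260
Weighted sum = 280×500 + 110×871 + 335×629 + 385×100 + 165×134 + 285×379
  = 140000 + 95810 + 210715 + 38500 + 22110 + 108015 = 615150
Sum of weights = 500 + 871 + 629 + 100 + 134 + 379 = 2613
Weighted mean = 615150 / 2613 = 235.41906
Difference (unweighted minus weighted) = 24.580941

24.6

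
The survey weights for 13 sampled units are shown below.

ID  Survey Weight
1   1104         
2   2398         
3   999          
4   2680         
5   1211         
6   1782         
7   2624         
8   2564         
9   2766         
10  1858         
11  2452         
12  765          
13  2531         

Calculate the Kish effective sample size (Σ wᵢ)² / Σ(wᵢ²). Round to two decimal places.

11.55

Σ wᵢ = 25734
Σ wᵢ² = 57357548
n_eff = 25734² / 57357548 = 662238756 / 57357548 = 11.5458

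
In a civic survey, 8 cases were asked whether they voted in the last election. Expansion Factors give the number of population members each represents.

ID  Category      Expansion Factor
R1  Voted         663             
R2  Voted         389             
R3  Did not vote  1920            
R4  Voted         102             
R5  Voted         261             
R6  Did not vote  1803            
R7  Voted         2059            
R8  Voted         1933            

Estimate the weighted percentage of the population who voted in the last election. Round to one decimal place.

Sum of weights for 'Voted' = 663 + 389 + 102 + 261 + 2059 + 1933 = 5407
Total weight = 9130
Weighted proportion = 5407 / 9130 = 0.59222344 → 59.222344%

59.2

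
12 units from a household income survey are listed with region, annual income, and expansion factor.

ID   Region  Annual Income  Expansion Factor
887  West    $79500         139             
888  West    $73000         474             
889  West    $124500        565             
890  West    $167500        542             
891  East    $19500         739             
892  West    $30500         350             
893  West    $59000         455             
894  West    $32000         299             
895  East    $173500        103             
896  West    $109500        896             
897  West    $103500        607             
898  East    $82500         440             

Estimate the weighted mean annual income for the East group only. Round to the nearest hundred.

53500

East rows: 891, 895, 898
Weighted sum = 19500×739 + 173500×103 + 82500×440
  = 14410500 + 17870500 + 36300000 = 68581000
Sum of weights = 1282
Weighted mean = 68581000 / 1282 = 53495.32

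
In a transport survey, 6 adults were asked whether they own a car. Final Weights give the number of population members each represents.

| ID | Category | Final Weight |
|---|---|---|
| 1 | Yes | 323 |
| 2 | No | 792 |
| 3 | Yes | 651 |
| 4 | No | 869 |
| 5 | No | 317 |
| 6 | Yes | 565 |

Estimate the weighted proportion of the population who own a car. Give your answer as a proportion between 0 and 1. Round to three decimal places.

0.438

Sum of weights for 'Yes' = 323 + 651 + 565 = 1539
Total weight = 323 + 792 + 651 + 869 + 317 + 565 = 3517
Weighted proportion = 1539 / 3517 = 0.43758885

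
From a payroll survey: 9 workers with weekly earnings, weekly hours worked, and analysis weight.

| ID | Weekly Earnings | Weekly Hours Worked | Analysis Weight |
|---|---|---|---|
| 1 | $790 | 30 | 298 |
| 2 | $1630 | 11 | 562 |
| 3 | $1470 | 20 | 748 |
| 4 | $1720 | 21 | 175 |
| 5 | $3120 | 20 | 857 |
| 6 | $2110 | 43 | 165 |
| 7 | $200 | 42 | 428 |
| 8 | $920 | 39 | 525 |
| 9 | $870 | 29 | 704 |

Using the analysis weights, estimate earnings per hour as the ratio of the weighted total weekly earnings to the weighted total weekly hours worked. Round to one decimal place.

Σ wᵢ·y = 6755110
Σ wᵢ·x = 30×298 + 11×562 + 20×748 + 21×175 + 20×857 + 43×165 + 42×428 + 39×525 + 29×704
  = 116859
Ratio = 6755110 / 116859 = 57.805646

57.8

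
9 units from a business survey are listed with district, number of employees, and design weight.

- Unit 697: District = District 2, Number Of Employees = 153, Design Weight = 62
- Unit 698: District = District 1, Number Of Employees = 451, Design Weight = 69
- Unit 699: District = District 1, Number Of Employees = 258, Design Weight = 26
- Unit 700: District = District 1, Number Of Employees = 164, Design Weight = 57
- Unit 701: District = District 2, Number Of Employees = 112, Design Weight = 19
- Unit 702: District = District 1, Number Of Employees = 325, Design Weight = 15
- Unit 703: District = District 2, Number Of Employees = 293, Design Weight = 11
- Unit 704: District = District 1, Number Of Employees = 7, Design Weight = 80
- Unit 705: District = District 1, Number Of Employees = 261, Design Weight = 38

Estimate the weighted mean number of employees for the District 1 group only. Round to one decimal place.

District 1 rows: 698, 699, 700, 702, 704, 705
Weighted sum = 451×69 + 258×26 + 164×57 + 325×15 + 7×80 + 261×38
  = 62528
Sum of weights = 69 + 26 + 57 + 15 + 80 + 38 = 285
Weighted mean = 62528 / 285 = 219.39649

219.4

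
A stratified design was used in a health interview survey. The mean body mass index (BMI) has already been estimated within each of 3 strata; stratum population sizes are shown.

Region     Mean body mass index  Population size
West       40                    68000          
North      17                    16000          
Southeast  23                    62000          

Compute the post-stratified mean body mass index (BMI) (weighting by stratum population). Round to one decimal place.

30.3

Σ Nₕ·x̄ₕ = 4418000
Σ Nₕ = 68000 + 16000 + 62000 = 146000
Overall mean = 4418000 / 146000 = 30.260274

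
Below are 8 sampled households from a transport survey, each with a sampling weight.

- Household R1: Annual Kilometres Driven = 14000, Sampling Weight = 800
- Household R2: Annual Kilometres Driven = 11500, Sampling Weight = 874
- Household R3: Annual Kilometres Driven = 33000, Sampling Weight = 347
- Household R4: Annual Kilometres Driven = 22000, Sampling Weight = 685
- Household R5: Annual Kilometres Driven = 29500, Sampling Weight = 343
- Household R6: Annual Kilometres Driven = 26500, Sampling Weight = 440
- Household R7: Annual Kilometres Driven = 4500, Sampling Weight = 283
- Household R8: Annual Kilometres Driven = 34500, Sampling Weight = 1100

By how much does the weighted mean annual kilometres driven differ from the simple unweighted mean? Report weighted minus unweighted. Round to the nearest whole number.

389

Unweighted sum = 175500
Unweighted mean = 175500 / 8 = 21937.5
Weighted sum = 14000×800 + 11500×874 + 33000×347 + 22000×685 + 29500×343 + 26500×440 + 4500×283 + 34500×1100
  = 11200000 + 10051000 + 11451000 + 15070000 + 10118500 + 11660000 + 1273500 + 37950000 = 108774000
Sum of weights = 800 + 874 + 347 + 685 + 343 + 440 + 283 + 1100 = 4872
Weighted mean = 108774000 / 4872 = 22326.355
Difference (weighted minus unweighted) = 388.85468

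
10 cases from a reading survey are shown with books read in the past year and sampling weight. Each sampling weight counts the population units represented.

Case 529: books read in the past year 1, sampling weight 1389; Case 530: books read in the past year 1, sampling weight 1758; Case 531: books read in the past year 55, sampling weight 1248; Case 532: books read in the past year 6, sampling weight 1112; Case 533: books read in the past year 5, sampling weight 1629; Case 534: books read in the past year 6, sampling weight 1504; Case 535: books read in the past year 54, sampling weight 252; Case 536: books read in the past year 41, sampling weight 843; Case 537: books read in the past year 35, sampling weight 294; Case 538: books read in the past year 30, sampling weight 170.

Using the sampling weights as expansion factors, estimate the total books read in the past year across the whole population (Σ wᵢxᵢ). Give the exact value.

Weighted total = 1×1389 + 1×1758 + 55×1248 + 6×1112 + 5×1629 + 6×1504 + 54×252 + 41×843 + 35×294 + 30×170
  = 1389 + 1758 + 68640 + 6672 + 8145 + 9024 + 13608 + 34563 + 10290 + 5100 = 159189

159189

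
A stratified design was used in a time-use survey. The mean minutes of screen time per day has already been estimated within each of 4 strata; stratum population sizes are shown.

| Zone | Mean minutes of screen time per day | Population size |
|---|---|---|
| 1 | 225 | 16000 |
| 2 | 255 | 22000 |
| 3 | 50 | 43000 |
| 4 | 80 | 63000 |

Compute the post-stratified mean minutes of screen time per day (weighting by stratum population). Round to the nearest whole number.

Σ Nₕ·x̄ₕ = 225×16000 + 255×22000 + 50×43000 + 80×63000
  = 3600000 + 5610000 + 2150000 + 5040000 = 16400000
Σ Nₕ = 16000 + 22000 + 43000 + 63000 = 144000
Overall mean = 16400000 / 144000 = 113.88889

114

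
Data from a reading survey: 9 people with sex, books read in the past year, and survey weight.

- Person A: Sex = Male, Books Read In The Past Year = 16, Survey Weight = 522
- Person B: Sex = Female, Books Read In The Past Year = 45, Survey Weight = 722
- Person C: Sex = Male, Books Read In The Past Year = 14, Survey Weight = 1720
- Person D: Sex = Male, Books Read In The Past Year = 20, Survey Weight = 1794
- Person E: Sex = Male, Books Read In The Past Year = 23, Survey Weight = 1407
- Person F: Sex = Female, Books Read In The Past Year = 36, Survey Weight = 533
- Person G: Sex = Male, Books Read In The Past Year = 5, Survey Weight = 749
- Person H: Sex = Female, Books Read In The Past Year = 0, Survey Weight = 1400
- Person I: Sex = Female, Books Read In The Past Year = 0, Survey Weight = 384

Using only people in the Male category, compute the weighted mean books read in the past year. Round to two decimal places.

16.86

Male rows: A, C, D, E, G
Weighted sum = 16×522 + 14×1720 + 20×1794 + 23×1407 + 5×749
  = 8352 + 24080 + 35880 + 32361 + 3745 = 104418
Sum of weights = 522 + 1720 + 1794 + 1407 + 749 = 6192
Weighted mean = 104418 / 6192 = 16.863372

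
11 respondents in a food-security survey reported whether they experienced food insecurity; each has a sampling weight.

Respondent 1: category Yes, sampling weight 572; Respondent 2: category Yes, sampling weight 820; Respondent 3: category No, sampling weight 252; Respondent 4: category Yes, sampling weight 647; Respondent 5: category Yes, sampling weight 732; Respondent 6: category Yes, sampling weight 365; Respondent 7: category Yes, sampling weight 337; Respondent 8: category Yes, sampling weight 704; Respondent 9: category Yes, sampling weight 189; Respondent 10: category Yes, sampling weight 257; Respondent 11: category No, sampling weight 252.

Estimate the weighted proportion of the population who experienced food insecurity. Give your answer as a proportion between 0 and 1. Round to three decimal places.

Sum of weights for 'Yes' = 572 + 820 + 647 + 732 + 365 + 337 + 704 + 189 + 257 = 4623
Total weight = 5127
Weighted proportion = 4623 / 5127 = 0.9016969

0.902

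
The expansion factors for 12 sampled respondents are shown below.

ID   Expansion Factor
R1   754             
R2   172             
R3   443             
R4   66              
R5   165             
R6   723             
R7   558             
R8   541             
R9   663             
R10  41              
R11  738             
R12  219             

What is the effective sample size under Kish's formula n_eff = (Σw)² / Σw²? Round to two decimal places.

Σ wᵢ = 754 + 172 + 443 + 66 + 165 + 723 + 558 + 541 + 663 + 41 + 738 + 219 = 5083
Σ wᵢ² = 2986559
n_eff = 5083² / 2986559 = 25836889 / 2986559 = 8.6510559

8.65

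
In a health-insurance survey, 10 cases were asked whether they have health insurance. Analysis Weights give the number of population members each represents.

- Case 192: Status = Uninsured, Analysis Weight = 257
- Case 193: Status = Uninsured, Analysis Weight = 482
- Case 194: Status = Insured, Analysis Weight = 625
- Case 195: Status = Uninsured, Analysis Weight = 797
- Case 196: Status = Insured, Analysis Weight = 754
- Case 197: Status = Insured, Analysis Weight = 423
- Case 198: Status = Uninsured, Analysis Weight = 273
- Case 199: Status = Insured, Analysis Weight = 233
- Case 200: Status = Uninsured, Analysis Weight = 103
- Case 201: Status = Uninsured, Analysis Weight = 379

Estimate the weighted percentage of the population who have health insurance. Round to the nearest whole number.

47

Sum of weights for 'Insured' = 625 + 754 + 423 + 233 = 2035
Total weight = 257 + 482 + 625 + 797 + 754 + 423 + 273 + 233 + 103 + 379 = 4326
Weighted proportion = 2035 / 4326 = 0.47041147 → 47.041147%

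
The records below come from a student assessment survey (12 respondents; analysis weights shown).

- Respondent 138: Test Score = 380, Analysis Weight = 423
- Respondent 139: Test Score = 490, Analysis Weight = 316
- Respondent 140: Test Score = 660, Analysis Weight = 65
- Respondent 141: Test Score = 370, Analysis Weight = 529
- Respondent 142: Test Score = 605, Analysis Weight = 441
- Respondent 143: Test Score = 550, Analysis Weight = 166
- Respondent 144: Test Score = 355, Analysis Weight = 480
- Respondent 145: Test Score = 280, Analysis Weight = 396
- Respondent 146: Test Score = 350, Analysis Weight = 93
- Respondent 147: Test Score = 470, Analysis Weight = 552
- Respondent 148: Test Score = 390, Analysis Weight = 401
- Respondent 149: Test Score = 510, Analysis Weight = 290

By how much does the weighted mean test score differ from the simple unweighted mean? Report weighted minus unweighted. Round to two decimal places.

Unweighted sum = 380 + 490 + 660 + 370 + 605 + 550 + 355 + 280 + 350 + 470 + 390 + 510 = 5410
Unweighted mean = 5410 / 12 = 450.83333
Weighted sum = 380×423 + 490×316 + 660×65 + 370×529 + 605×441 + 550×166 + 355×480 + 280×396 + 350×93 + 470×552 + 390×401 + 510×290
  = 160740 + 154840 + 42900 + 195730 + 266805 + 91300 + 170400 + 110880 + 32550 + 259440 + 156390 + 147900 = 1789875
Sum of weights = 4152
Weighted mean = 1789875 / 4152 = 431.08743
Difference (weighted minus unweighted) = -19.745906

-19.75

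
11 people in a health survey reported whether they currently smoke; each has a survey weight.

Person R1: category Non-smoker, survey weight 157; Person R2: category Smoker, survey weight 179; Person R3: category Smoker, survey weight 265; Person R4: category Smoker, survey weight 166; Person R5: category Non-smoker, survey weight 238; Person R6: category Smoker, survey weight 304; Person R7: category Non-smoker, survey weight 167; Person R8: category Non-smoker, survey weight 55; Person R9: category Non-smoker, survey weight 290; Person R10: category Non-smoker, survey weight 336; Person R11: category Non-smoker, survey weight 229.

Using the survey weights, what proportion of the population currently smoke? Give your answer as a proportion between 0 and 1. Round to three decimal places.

0.383

Sum of weights for 'Smoker' = 179 + 265 + 166 + 304 = 914
Total weight = 157 + 179 + 265 + 166 + 238 + 304 + 167 + 55 + 290 + 336 + 229 = 2386
Weighted proportion = 914 / 2386 = 0.3830679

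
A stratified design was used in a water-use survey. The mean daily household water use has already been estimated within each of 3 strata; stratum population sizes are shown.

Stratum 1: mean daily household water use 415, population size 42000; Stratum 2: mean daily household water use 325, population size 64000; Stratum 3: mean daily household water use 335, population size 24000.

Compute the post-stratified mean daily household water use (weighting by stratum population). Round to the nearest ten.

360

Σ Nₕ·x̄ₕ = 415×42000 + 325×64000 + 335×24000
  = 17430000 + 20800000 + 8040000 = 46270000
Σ Nₕ = 42000 + 64000 + 24000 = 130000
Overall mean = 46270000 / 130000 = 355.92308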